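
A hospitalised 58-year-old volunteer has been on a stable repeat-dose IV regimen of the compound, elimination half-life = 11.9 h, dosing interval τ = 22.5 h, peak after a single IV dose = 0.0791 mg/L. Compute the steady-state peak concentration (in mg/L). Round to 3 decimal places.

k = ln2 / t½ = 0.693147 / 11.9 = 0.05825 h⁻¹
e^(−kτ) = e^(−0.05825 × 22.5) = 0.2697
Accumulation ratio R = 1 / (1 − e^(−kτ)) = 1 / (1 − 0.2697) = 1.369
Steady-state peak = C₀ × R = 0.0791 × 1.369 = 0.1083 mg/L

0.108 mg/L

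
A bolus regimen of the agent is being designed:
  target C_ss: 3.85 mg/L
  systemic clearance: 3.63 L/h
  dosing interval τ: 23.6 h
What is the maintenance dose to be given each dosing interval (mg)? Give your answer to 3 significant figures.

At steady state, Dose/τ = Css × CL.
Dose = Css × CL × τ = 3.85 × 3.630 × 23.6 = 329.8 mg

330 mg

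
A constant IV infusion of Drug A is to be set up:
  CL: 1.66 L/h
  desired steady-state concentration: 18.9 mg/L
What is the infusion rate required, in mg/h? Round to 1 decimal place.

31.4 mg/h

At steady state, infusion rate R₀ = Css × CL = 18.9 × 1.660 = 31.37 mg/h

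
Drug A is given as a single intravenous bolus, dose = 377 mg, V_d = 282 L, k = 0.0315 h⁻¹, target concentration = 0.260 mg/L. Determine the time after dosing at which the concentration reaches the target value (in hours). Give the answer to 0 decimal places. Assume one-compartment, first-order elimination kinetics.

52 h

C₀ = Dose / Vd = 377.0 / 282 = 1.337 mg/L
t = ln(C₀ / C) / k = ln(1.337 / 0.260) / 0.03150
  = ln(5.142) / 0.03150 = 1.637 / 0.03150 = 51.97 h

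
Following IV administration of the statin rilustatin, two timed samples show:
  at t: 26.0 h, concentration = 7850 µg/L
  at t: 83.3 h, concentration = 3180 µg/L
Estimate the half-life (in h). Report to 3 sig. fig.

k = ln(C₁/C₂) / (t₂ − t₁) = ln(7850/3180) / (83.3 − 26.0)
  = 0.9036 / 57.30 = 0.01577 h⁻¹
t½ = ln2 / k = 0.693147 / 0.01577 = 43.95 h

44.0 h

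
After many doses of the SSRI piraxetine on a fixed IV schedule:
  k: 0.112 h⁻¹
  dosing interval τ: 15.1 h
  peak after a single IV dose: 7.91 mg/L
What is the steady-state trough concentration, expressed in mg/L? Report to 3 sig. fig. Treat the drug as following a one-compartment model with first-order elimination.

1.79 mg/L

e^(−kτ) = e^(−0.1120 × 15.1) = 0.1843
Accumulation ratio R = 1 / (1 − e^(−kτ)) = 1 / (1 − 0.1843) = 1.226
Steady-state trough = C₀ × R × e^(−kτ) = 7.91 × 1.226 × 0.1843 = 1.787 mg/L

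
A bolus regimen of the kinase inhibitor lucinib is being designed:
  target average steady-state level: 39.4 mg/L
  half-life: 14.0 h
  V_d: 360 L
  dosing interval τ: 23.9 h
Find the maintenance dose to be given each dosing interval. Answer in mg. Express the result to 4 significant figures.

16780 mg

k = ln2 / t½ = 0.693147 / 14.0 = 0.04951 h⁻¹
CL = k × Vd = 0.04951 × 360 = 17.82 L/h
At steady state, Dose/τ = Css × CL.
Dose = Css × CL × τ = 39.4 × 17.82 × 23.9 = 16780 mg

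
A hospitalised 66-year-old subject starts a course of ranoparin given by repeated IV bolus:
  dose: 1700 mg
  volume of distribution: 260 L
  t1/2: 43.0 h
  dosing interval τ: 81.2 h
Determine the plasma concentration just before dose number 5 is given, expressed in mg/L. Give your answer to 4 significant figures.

2.407 mg/L

C₀ per dose = Dose / Vd = 1700 / 260 = 6.538 mg/L
k = ln2 / t½ = 0.693147 / 43.0 = 0.01612 h⁻¹
Fraction remaining after one interval: r = e^(−kτ) = e^(−0.01612 × 81.2) = 0.2701
Before dose 5, 4 doses have been given (aged 1τ, 2τ, 3τ, 4τ).
C_trough = C₀ × (r + r² + … + r^4) = C₀ × r(1−r^4)/(1−r)
        = 6.538 × 0.2701 × (1 − 0.005322) / (1 − 0.2701) = 2.407 mg/L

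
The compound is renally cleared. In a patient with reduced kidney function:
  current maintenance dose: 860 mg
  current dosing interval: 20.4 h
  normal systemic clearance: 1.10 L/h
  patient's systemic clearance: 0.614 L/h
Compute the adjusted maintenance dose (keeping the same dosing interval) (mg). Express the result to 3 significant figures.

To keep the same average steady-state level, dosing rate must scale with clearance.
CL ratio = 0.614 / 1.10 = 0.5582
New dose (same interval) = 860 × 0.5582 = 480.1 mg

480 mg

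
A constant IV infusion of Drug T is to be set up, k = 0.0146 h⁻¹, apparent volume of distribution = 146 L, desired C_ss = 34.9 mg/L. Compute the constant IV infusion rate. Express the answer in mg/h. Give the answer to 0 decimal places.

CL = k × Vd = 0.01460 × 146 = 2.132 L/h
At steady state, infusion rate R₀ = Css × CL = 34.9 × 2.132 = 74.41 mg/h

74 mg/h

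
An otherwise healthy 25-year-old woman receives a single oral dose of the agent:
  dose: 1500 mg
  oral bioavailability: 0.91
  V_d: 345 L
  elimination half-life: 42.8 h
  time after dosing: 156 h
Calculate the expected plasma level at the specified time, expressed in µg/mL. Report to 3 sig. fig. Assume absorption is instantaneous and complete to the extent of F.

Amount reaching circulation = F × Dose = 0.91 × 1500 = 1365 mg
C₀ = F·Dose / Vd = 1365 / 345 = 3.957 mg/L
k = ln2 / t½ = 0.693147 / 42.8 = 0.01620 h⁻¹
C = C₀ · e^(−k·t) = 3.957 × e^(−0.01620 × 156)
  = 3.957 × 0.07988 = 0.3161 mg/L
(0.3161 mg/L = 0.3161 µg/mL)

0.316 µg/mL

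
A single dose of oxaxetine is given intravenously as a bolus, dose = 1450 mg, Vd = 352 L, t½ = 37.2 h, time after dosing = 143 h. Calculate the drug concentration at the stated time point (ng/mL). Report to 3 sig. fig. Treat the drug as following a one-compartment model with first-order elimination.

287 ng/mL

C₀ = Dose / Vd = 1450 / 352 = 4.119 mg/L
k = ln2 / t½ = 0.693147 / 37.2 = 0.01863 h⁻¹
C = C₀ · e^(−k·t) = 4.119 × e^(−0.01863 × 143)
  = 4.119 × 0.06966 = 0.2869 mg/L
Convert: 0.2869 mg/L × 1000 = 286.9 ng/mL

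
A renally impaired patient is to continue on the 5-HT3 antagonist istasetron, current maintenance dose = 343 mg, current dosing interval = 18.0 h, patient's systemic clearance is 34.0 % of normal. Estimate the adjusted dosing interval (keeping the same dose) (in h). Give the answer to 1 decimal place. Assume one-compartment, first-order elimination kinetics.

To keep the same average steady-state level, dosing rate must scale with clearance.
CL ratio = 34.0 / 100 = 0.3400
New interval (same dose) = 18.0 / 0.3400 = 52.94 h

52.9 h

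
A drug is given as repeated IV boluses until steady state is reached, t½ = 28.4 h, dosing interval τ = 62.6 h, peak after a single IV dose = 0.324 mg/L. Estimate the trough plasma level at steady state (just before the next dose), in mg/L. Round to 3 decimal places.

k = ln2 / t½ = 0.693147 / 28.4 = 0.02441 h⁻¹
e^(−kτ) = e^(−0.02441 × 62.6) = 0.2170
Accumulation ratio R = 1 / (1 − e^(−kτ)) = 1 / (1 − 0.2170) = 1.277
Steady-state trough = C₀ × R × e^(−kτ) = 0.324 × 1.277 × 0.2170 = 0.08978 mg/L

0.090 mg/L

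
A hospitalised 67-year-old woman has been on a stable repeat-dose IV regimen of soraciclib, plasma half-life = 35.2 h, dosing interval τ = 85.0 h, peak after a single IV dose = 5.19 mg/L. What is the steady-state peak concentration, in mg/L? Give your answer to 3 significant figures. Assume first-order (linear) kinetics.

k = ln2 / t½ = 0.693147 / 35.2 = 0.01969 h⁻¹
e^(−kτ) = e^(−0.01969 × 85.0) = 0.1876
Accumulation ratio R = 1 / (1 − e^(−kτ)) = 1 / (1 − 0.1876) = 1.231
Steady-state peak = C₀ × R = 5.19 × 1.231 = 6.389 mg/L

6.39 mg/L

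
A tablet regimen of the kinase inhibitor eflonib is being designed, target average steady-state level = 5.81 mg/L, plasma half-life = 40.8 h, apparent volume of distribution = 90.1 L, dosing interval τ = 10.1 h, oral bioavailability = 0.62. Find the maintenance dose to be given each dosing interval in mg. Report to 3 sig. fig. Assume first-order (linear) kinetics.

k = ln2 / t½ = 0.693147 / 40.8 = 0.01699 h⁻¹
CL = k × Vd = 0.01699 × 90.1 = 1.531 L/h
At steady state, F × (Dose/τ) = Css × CL.
Dose = Css × CL × τ / F = 5.81 × 1.531 × 10.1 / 0.62 = 144.9 mg

145 mg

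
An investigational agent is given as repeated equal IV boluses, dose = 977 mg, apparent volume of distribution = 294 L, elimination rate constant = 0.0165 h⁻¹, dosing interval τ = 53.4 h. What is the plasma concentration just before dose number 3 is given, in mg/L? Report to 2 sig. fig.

1.9 mg/L

C₀ per dose = Dose / Vd = 977 / 294 = 3.323 mg/L
Fraction remaining after one interval: r = e^(−kτ) = e^(−0.01650 × 53.4) = 0.4143
Before dose 3, 2 doses have been given (aged 1τ, 2τ).
C_trough = C₀ × (r + r²) = 3.323 × (0.4143 + 0.1716) = 1.947 mg/L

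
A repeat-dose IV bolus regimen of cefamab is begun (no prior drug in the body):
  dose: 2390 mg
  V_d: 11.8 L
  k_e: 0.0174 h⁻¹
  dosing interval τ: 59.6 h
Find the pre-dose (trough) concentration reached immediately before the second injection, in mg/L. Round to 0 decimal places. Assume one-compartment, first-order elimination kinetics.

C₀ per dose = Dose / Vd = 2390 / 11.8 = 202.5 mg/L
Fraction remaining after one interval: r = e^(−kτ) = e^(−0.01740 × 59.6) = 0.3545
Before dose 2, 1 dose has been given (aged 1τ).
C_trough = C₀ × r = 202.5 × 0.3545 = 71.79 mg/L

72 mg/L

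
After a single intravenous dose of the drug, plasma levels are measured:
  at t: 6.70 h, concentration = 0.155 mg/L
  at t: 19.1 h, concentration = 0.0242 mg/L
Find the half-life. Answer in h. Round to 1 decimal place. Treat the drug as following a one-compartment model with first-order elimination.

4.6 h

k = ln(C₁/C₂) / (t₂ − t₁) = ln(0.155/0.0242) / (19.1 − 6.70)
  = 1.857 / 12.40 = 0.1498 h⁻¹
t½ = ln2 / k = 0.693147 / 0.1498 = 4.627 h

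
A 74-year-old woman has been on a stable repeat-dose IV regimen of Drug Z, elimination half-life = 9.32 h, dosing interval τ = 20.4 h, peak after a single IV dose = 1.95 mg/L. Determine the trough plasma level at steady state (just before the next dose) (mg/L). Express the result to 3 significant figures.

k = ln2 / t½ = 0.693147 / 9.32 = 0.07437 h⁻¹
e^(−kτ) = e^(−0.07437 × 20.4) = 0.2193
Accumulation ratio R = 1 / (1 − e^(−kτ)) = 1 / (1 − 0.2193) = 1.281
Steady-state trough = C₀ × R × e^(−kτ) = 1.95 × 1.281 × 0.2193 = 0.5478 mg/L

0.548 mg/L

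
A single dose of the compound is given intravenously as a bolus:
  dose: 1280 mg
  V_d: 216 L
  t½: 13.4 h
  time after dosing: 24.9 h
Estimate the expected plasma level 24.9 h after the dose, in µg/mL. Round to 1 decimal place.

C₀ = Dose / Vd = 1280 / 216 = 5.926 mg/L
k = ln2 / t½ = 0.693147 / 13.4 = 0.05173 h⁻¹
C = C₀ · e^(−k·t) = 5.926 × e^(−0.05173 × 24.9)
  = 5.926 × 0.2758 = 1.634 mg/L
(1.634 mg/L = 1.634 µg/mL)

1.6 µg/mL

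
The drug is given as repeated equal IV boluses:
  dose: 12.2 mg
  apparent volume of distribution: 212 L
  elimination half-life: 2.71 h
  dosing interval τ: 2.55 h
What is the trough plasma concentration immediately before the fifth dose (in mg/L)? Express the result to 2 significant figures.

C₀ per dose = Dose / Vd = 12.2 / 212 = 0.05755 mg/L
k = ln2 / t½ = 0.693147 / 2.71 = 0.2558 h⁻¹
Fraction remaining after one interval: r = e^(−kτ) = e^(−0.2558 × 2.55) = 0.5209
Before dose 5, 4 doses have been given (aged 1τ, 2τ, 3τ, 4τ).
C_trough = C₀ × (r + r² + … + r^4) = C₀ × r(1−r^4)/(1−r)
        = 0.05755 × 0.5209 × (1 − 0.07362) / (1 − 0.5209) = 0.05796 mg/L

0.058 mg/L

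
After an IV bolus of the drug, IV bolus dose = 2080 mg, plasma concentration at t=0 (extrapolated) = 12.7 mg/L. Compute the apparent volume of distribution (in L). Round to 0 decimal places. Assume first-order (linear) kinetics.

Vd = Dose / C₀ = 2080 / 12.7 = 163.8 L

164 L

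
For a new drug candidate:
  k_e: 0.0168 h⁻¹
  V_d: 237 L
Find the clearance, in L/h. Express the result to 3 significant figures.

CL = k × Vd = 0.0168 × 237 = 3.982 L/h

3.98 L/h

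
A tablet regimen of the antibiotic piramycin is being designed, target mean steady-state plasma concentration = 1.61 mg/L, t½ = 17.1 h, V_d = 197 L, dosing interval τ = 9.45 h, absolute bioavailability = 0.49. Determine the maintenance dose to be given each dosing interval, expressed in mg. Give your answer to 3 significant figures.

k = ln2 / t½ = 0.693147 / 17.1 = 0.04053 h⁻¹
CL = k × Vd = 0.04053 × 197 = 7.984 L/h
At steady state, F × (Dose/τ) = Css × CL.
Dose = Css × CL × τ / F = 1.61 × 7.984 × 9.45 / 0.49 = 247.9 mg

248 mg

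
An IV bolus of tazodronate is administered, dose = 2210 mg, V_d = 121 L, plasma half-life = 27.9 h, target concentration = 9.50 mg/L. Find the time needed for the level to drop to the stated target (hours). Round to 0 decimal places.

26 h

C₀ = Dose / Vd = 2210 / 121 = 18.26 mg/L
k = ln2 / t½ = 0.693147 / 27.9 = 0.02484 h⁻¹
t = ln(C₀ / C) / k = ln(18.26 / 9.50) / 0.02484
  = ln(1.922) / 0.02484 = 0.6534 / 0.02484 = 26.30 h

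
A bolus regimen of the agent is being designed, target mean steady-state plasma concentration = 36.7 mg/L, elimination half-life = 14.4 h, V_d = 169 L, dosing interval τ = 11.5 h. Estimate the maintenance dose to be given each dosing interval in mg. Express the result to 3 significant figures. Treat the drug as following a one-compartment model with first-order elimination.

3430 mg

k = ln2 / t½ = 0.693147 / 14.4 = 0.04814 h⁻¹
CL = k × Vd = 0.04814 × 169 = 8.136 L/h
At steady state, Dose/τ = Css × CL.
Dose = Css × CL × τ = 36.7 × 8.136 × 11.5 = 3434 mg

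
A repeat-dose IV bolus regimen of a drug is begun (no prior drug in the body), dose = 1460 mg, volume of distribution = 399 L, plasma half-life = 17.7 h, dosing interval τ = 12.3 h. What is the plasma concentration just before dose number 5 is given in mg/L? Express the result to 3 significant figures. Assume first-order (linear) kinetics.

C₀ per dose = Dose / Vd = 1460 / 399 = 3.659 mg/L
k = ln2 / t½ = 0.693147 / 17.7 = 0.03916 h⁻¹
Fraction remaining after one interval: r = e^(−kτ) = e^(−0.03916 × 12.3) = 0.6178
Before dose 5, 4 doses have been given (aged 1τ, 2τ, 3τ, 4τ).
C_trough = C₀ × (r + r² + … + r^4) = C₀ × r(1−r^4)/(1−r)
        = 3.659 × 0.6178 × (1 − 0.1457) / (1 − 0.6178) = 5.053 mg/L

5.05 mg/L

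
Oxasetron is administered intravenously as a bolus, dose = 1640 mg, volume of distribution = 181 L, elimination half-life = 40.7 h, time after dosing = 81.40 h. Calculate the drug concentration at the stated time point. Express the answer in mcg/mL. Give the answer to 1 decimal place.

C₀ = Dose / Vd = 1640 / 181 = 9.061 mg/L
k = ln2 / t½ = 0.693147 / 40.7 = 0.01703 h⁻¹
t / t½ = 81.40 / 40.7 = 2 half-lives
C = C₀ × (1/2)^2 = 9.061 × 0.2500 = 2.265 mg/L
(2.265 mg/L = 2.265 mcg/mL)

2.3 mcg/mL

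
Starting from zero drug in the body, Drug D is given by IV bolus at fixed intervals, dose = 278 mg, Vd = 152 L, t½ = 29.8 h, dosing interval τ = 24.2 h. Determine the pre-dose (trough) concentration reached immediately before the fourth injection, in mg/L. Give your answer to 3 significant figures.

1.97 mg/L

C₀ per dose = Dose / Vd = 278 / 152 = 1.829 mg/L
k = ln2 / t½ = 0.693147 / 29.8 = 0.02326 h⁻¹
Fraction remaining after one interval: r = e^(−kτ) = e^(−0.02326 × 24.2) = 0.5696
Before dose 4, 3 doses have been given (aged 1τ, 2τ, 3τ).
C_trough = C₀ × (r + r² + … + r^3) = C₀ × r(1−r^3)/(1−r)
        = 1.829 × 0.5696 × (1 − 0.1848) / (1 − 0.5696) = 1.973 mg/L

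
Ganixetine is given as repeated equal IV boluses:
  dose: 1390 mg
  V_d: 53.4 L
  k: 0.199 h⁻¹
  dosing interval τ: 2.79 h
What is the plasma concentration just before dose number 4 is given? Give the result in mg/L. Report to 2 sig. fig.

C₀ per dose = Dose / Vd = 1390 / 53.4 = 26.03 mg/L
Fraction remaining after one interval: r = e^(−kτ) = e^(−0.1990 × 2.79) = 0.5740
Before dose 4, 3 doses have been given (aged 1τ, 2τ, 3τ).
C_trough = C₀ × (r + r² + … + r^3) = C₀ × r(1−r^3)/(1−r)
        = 26.03 × 0.5740 × (1 − 0.1891) / (1 − 0.5740) = 28.44 mg/L

28 mg/L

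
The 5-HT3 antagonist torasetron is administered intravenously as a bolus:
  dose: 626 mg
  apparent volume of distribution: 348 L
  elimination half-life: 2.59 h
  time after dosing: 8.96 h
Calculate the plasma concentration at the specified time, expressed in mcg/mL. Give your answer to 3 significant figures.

C₀ = Dose / Vd = 626.0 / 348 = 1.799 mg/L
k = ln2 / t½ = 0.693147 / 2.59 = 0.2676 h⁻¹
C = C₀ · e^(−k·t) = 1.799 × e^(−0.2676 × 8.96)
  = 1.799 × 0.09093 = 0.1636 mg/L
(0.1636 mg/L = 0.1636 mcg/mL)

0.164 mcg/mL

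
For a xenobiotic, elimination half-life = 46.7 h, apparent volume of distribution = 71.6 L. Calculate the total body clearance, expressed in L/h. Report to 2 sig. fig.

1.1 L/h

k = ln2 / t½ = 0.693147 / 46.7 = 0.01484 h⁻¹
CL = k × Vd = 0.01484 × 71.6 = 1.063 L/h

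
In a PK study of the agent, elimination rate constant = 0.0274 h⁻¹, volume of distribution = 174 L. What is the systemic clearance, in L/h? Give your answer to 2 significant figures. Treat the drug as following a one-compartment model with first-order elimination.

4.8 L/h

CL = k × Vd = 0.0274 × 174 = 4.768 L/h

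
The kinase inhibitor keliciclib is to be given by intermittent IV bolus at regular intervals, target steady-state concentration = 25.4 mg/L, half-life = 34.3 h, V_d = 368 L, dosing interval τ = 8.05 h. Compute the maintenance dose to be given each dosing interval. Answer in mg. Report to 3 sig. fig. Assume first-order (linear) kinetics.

k = ln2 / t½ = 0.693147 / 34.3 = 0.02021 h⁻¹
CL = k × Vd = 0.02021 × 368 = 7.437 L/h
At steady state, Dose/τ = Css × CL.
Dose = Css × CL × τ = 25.4 × 7.437 × 8.05 = 1521 mg

1520 mg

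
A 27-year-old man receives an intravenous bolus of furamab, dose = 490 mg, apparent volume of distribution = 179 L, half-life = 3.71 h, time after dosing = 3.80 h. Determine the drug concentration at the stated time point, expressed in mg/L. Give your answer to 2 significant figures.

C₀ = Dose / Vd = 490.0 / 179 = 2.737 mg/L
k = ln2 / t½ = 0.693147 / 3.71 = 0.1868 h⁻¹
C = C₀ · e^(−k·t) = 2.737 × e^(−0.1868 × 3.80)
  = 2.737 × 0.4917 = 1.346 mg/L

1.3 mg/L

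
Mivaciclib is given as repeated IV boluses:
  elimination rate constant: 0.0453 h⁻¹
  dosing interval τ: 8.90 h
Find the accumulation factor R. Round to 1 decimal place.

e^(−kτ) = e^(−0.04530 × 8.90) = 0.6682
Accumulation ratio R = 1 / (1 − e^(−kτ)) = 1 / (1 − 0.6682) = 3.014

3.0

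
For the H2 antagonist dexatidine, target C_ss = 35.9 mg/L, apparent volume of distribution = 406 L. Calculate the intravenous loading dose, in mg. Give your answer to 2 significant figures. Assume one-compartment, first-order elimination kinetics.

LD = Css × Vd = 35.9 × 406 = 14580 mg

15000 mg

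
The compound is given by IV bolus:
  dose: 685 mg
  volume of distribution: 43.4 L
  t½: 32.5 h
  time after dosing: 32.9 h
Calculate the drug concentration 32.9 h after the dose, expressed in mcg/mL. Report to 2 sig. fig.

C₀ = Dose / Vd = 685.0 / 43.4 = 15.78 mg/L
k = ln2 / t½ = 0.693147 / 32.5 = 0.02133 h⁻¹
C = C₀ · e^(−k·t) = 15.78 × e^(−0.02133 × 32.9)
  = 15.78 × 0.4957 = 7.822 mg/L
(7.822 mg/L = 7.822 mcg/mL)

7.8 mcg/mL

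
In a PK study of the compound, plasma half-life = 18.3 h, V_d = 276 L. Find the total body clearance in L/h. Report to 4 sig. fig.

k = ln2 / t½ = 0.693147 / 18.3 = 0.03788 h⁻¹
CL = k × Vd = 0.03788 × 276 = 10.45 L/h

10.45 L/h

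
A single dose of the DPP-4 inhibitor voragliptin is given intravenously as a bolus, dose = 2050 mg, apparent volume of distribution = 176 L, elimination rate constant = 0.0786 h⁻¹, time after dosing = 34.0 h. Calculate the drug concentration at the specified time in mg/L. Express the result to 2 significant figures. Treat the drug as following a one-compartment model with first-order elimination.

C₀ = Dose / Vd = 2050 / 176 = 11.65 mg/L
C = C₀ · e^(−k·t) = 11.65 × e^(−0.07860 × 34.0)
  = 11.65 × 0.06909 = 0.8049 mg/L

0.80 mg/L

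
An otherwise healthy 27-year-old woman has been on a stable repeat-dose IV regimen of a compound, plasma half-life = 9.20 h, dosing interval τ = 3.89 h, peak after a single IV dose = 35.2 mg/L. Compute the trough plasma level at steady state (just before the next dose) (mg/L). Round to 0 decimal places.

k = ln2 / t½ = 0.693147 / 9.20 = 0.07534 h⁻¹
e^(−kτ) = e^(−0.07534 × 3.89) = 0.7460
Accumulation ratio R = 1 / (1 − e^(−kτ)) = 1 / (1 − 0.7460) = 3.937
Steady-state trough = C₀ × R × e^(−kτ) = 35.2 × 3.937 × 0.7460 = 103.4 mg/L

103 mg/L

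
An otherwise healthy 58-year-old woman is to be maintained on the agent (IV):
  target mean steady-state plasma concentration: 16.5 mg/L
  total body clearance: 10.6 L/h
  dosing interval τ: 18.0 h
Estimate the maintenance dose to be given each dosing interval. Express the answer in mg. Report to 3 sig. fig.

3150 mg

At steady state, Dose/τ = Css × CL.
Dose = Css × CL × τ = 16.5 × 10.60 × 18.0 = 3148 mg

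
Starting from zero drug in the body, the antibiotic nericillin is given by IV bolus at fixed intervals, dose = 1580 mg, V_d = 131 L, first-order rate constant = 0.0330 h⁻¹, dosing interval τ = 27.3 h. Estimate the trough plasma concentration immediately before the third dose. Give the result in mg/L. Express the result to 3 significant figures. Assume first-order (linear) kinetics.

6.89 mg/L

C₀ per dose = Dose / Vd = 1580 / 131 = 12.06 mg/L
Fraction remaining after one interval: r = e^(−kτ) = e^(−0.03300 × 27.3) = 0.4062
Before dose 3, 2 doses have been given (aged 1τ, 2τ).
C_trough = C₀ × (r + r²) = 12.06 × (0.4062 + 0.1650) = 6.889 mg/L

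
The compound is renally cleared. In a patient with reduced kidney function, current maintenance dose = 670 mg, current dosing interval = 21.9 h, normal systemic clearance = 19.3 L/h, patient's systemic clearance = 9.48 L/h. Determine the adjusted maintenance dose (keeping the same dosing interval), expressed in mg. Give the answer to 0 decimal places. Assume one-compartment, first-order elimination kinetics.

To keep the same average steady-state level, dosing rate must scale with clearance.
CL ratio = 9.48 / 19.3 = 0.4912
New dose (same interval) = 670 × 0.4912 = 329.1 mg

329 mg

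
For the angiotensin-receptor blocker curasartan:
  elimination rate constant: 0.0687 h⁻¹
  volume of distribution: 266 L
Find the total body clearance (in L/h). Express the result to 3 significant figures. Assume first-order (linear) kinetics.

18.3 L/h

CL = k × Vd = 0.0687 × 266 = 18.27 L/h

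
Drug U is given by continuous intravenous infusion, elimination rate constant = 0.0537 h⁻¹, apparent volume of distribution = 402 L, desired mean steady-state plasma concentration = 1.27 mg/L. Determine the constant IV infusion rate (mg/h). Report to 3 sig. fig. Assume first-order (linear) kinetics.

CL = k × Vd = 0.05370 × 402 = 21.59 L/h
At steady state, infusion rate R₀ = Css × CL = 1.27 × 21.59 = 27.42 mg/h

27.4 mg/h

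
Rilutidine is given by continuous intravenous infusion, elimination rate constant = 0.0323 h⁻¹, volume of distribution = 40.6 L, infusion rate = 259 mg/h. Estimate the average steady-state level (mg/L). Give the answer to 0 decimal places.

198 mg/L

CL = k × Vd = 0.03230 × 40.6 = 1.311 L/h
At steady state Css = R₀ / CL = 259 / 1.311 = 197.6 mg/L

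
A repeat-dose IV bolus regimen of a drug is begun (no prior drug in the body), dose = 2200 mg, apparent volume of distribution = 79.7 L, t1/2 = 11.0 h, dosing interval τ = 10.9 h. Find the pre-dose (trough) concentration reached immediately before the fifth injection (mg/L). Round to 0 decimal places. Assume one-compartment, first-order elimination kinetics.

C₀ per dose = Dose / Vd = 2200 / 79.7 = 27.60 mg/L
k = ln2 / t½ = 0.693147 / 11.0 = 0.06301 h⁻¹
Fraction remaining after one interval: r = e^(−kτ) = e^(−0.06301 × 10.9) = 0.5032
Before dose 5, 4 doses have been given (aged 1τ, 2τ, 3τ, 4τ).
C_trough = C₀ × (r + r² + … + r^4) = C₀ × r(1−r^4)/(1−r)
        = 27.60 × 0.5032 × (1 − 0.06412) / (1 − 0.5032) = 26.16 mg/L

26 mg/L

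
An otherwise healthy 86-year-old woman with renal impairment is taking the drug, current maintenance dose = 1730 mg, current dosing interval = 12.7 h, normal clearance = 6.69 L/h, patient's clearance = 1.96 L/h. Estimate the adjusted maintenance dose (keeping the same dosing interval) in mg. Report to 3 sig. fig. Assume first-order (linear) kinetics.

507 mg

To keep the same average steady-state level, dosing rate must scale with clearance.
CL ratio = 1.96 / 6.69 = 0.2930
New dose (same interval) = 1730 × 0.2930 = 506.9 mg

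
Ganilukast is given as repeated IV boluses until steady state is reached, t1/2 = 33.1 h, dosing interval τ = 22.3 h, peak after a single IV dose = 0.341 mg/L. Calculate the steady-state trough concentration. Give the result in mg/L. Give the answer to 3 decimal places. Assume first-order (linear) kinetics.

k = ln2 / t½ = 0.693147 / 33.1 = 0.02094 h⁻¹
e^(−kτ) = e^(−0.02094 × 22.3) = 0.6269
Accumulation ratio R = 1 / (1 − e^(−kτ)) = 1 / (1 − 0.6269) = 2.680
Steady-state trough = C₀ × R × e^(−kτ) = 0.341 × 2.680 × 0.6269 = 0.5729 mg/L

0.573 mg/L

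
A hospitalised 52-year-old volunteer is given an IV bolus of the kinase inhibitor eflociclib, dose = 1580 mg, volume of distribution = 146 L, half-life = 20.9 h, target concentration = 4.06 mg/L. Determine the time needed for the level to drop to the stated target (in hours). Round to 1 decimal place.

C₀ = Dose / Vd = 1580 / 146 = 10.82 mg/L
k = ln2 / t½ = 0.693147 / 20.9 = 0.03316 h⁻¹
t = ln(C₀ / C) / k = ln(10.82 / 4.06) / 0.03316
  = ln(2.665) / 0.03316 = 0.9802 / 0.03316 = 29.56 h

29.6 h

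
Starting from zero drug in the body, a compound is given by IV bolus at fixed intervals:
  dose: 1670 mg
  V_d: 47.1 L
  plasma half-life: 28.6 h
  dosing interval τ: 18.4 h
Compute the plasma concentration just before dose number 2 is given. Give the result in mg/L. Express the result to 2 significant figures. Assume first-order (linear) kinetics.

C₀ per dose = Dose / Vd = 1670 / 47.1 = 35.46 mg/L
k = ln2 / t½ = 0.693147 / 28.6 = 0.02424 h⁻¹
Fraction remaining after one interval: r = e^(−kτ) = e^(−0.02424 × 18.4) = 0.6402
Before dose 2, 1 dose has been given (aged 1τ).
C_trough = C₀ × r = 35.46 × 0.6402 = 22.70 mg/L

23 mg/L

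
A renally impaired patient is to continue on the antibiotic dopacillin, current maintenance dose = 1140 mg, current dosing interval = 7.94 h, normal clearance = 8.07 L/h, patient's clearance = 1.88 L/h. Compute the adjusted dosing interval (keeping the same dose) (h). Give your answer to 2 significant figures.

To keep the same average steady-state level, dosing rate must scale with clearance.
CL ratio = 1.88 / 8.07 = 0.2330
New interval (same dose) = 7.94 / 0.2330 = 34.08 h

34 h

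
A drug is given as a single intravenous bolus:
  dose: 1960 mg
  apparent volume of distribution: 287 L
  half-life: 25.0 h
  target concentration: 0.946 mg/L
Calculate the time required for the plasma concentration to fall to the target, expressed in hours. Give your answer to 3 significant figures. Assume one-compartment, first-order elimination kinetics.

C₀ = Dose / Vd = 1960 / 287 = 6.829 mg/L
k = ln2 / t½ = 0.693147 / 25.0 = 0.02773 h⁻¹
t = ln(C₀ / C) / k = ln(6.829 / 0.946) / 0.02773
  = ln(7.219) / 0.02773 = 1.977 / 0.02773 = 71.29 h

71.3 h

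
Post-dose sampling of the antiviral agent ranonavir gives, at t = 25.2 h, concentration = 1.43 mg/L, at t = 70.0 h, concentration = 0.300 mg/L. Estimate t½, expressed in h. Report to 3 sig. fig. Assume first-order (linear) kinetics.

k = ln(C₁/C₂) / (t₂ − t₁) = ln(1.43/0.300) / (70.0 − 25.2)
  = 1.562 / 44.80 = 0.03487 h⁻¹
t½ = ln2 / k = 0.693147 / 0.03487 = 19.88 h

19.9 h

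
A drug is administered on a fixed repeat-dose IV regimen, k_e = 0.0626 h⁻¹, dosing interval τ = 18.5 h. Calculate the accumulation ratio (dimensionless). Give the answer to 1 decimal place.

e^(−kτ) = e^(−0.06260 × 18.5) = 0.3141
Accumulation ratio R = 1 / (1 − e^(−kτ)) = 1 / (1 − 0.3141) = 1.458

1.5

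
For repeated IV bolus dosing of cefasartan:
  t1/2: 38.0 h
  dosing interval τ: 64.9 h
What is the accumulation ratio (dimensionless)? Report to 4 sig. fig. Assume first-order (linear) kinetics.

1.441

k = ln2 / t½ = 0.693147 / 38.0 = 0.01824 h⁻¹
e^(−kτ) = e^(−0.01824 × 64.9) = 0.3061
Accumulation ratio R = 1 / (1 − e^(−kτ)) = 1 / (1 − 0.3061) = 1.441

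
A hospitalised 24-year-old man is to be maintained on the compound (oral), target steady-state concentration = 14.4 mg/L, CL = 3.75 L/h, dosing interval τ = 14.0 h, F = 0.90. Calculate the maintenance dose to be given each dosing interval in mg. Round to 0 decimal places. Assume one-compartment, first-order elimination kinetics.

840 mg

At steady state, F × (Dose/τ) = Css × CL.
Dose = Css × CL × τ / F = 14.4 × 3.750 × 14.0 / 0.90 = 840.0 mg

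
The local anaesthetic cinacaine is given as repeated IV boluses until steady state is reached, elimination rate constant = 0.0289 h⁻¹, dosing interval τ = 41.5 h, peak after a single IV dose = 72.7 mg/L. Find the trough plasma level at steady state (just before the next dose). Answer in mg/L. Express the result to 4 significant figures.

e^(−kτ) = e^(−0.02890 × 41.5) = 0.3014
Accumulation ratio R = 1 / (1 − e^(−kτ)) = 1 / (1 − 0.3014) = 1.431
Steady-state trough = C₀ × R × e^(−kτ) = 72.7 × 1.431 × 0.3014 = 31.36 mg/L

31.36 mg/L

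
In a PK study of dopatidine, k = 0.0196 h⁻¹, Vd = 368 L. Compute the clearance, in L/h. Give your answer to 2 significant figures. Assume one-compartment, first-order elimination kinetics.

7.2 L/h

CL = k × Vd = 0.0196 × 368 = 7.213 L/h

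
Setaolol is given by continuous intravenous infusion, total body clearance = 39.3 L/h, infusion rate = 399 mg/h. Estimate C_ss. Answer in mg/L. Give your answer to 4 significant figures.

At steady state Css = R₀ / CL = 399 / 39.30 = 10.15 mg/L

10.15 mg/L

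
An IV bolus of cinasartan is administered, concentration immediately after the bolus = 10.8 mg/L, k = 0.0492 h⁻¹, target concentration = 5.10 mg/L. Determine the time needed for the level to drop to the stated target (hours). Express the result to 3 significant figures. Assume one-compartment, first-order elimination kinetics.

15.3 h

t = ln(C₀ / C) / k = ln(10.80 / 5.10) / 0.04920
  = ln(2.118) / 0.04920 = 0.7505 / 0.04920 = 15.25 h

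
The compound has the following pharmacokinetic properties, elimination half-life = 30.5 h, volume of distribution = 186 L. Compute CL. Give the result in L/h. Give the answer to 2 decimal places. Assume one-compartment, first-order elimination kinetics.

4.23 L/h

k = ln2 / t½ = 0.693147 / 30.5 = 0.02273 h⁻¹
CL = k × Vd = 0.02273 × 186 = 4.228 L/h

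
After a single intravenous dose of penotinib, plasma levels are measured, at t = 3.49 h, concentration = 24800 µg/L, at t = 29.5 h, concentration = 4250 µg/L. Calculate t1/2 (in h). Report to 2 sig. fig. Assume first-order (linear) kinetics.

10 h

k = ln(C₁/C₂) / (t₂ − t₁) = ln(24800/4250) / (29.5 − 3.49)
  = 1.764 / 26.01 = 0.06782 h⁻¹
t½ = ln2 / k = 0.693147 / 0.06782 = 10.22 h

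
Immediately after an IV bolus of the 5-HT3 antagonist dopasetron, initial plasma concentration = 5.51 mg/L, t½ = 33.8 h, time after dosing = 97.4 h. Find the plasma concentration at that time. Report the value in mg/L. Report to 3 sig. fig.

0.748 mg/L

k = ln2 / t½ = 0.693147 / 33.8 = 0.02051 h⁻¹
C = C₀ · e^(−k·t) = 5.510 × e^(−0.02051 × 97.4)
  = 5.510 × 0.1357 = 0.7477 mg/L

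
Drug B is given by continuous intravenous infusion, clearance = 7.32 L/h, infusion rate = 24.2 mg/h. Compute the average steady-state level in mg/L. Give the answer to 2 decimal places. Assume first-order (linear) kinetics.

At steady state Css = R₀ / CL = 24.2 / 7.320 = 3.306 mg/L

3.31 mg/L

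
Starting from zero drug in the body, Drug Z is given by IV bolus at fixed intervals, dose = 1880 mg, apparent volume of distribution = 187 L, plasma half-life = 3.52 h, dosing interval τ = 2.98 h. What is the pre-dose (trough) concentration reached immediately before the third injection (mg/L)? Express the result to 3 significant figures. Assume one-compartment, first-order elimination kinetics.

C₀ per dose = Dose / Vd = 1880 / 187 = 10.05 mg/L
k = ln2 / t½ = 0.693147 / 3.52 = 0.1969 h⁻¹
Fraction remaining after one interval: r = e^(−kτ) = e^(−0.1969 × 2.98) = 0.5561
Before dose 3, 2 doses have been given (aged 1τ, 2τ).
C_trough = C₀ × (r + r²) = 10.05 × (0.5561 + 0.3092) = 8.696 mg/L

8.70 mg/L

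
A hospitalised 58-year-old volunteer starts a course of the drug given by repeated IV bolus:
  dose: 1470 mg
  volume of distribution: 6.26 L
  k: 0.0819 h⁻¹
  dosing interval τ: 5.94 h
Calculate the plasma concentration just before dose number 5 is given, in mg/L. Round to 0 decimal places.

C₀ per dose = Dose / Vd = 1470 / 6.26 = 234.8 mg/L
Fraction remaining after one interval: r = e^(−kτ) = e^(−0.08190 × 5.94) = 0.6148
Before dose 5, 4 doses have been given (aged 1τ, 2τ, 3τ, 4τ).
C_trough = C₀ × (r + r² + … + r^4) = C₀ × r(1−r^4)/(1−r)
        = 234.8 × 0.6148 × (1 − 0.1429) / (1 − 0.6148) = 321.2 mg/L

321 mg/L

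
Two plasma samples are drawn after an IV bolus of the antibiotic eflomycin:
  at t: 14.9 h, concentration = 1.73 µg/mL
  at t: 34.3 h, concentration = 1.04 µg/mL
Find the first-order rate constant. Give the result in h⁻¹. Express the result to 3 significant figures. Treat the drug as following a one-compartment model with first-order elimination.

0.0262 h⁻¹

k = ln(C₁/C₂) / (t₂ − t₁) = ln(1.73/1.04) / (34.3 − 14.9)
  = 0.5089 / 19.40 = 0.02623 h⁻¹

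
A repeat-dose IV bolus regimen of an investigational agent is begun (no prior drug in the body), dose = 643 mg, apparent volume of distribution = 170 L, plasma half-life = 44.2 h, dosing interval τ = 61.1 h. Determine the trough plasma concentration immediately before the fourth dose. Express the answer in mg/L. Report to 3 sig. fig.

2.22 mg/L

C₀ per dose = Dose / Vd = 643 / 170 = 3.782 mg/L
k = ln2 / t½ = 0.693147 / 44.2 = 0.01568 h⁻¹
Fraction remaining after one interval: r = e^(−kτ) = e^(−0.01568 × 61.1) = 0.3836
Before dose 4, 3 doses have been given (aged 1τ, 2τ, 3τ).
C_trough = C₀ × (r + r² + … + r^3) = C₀ × r(1−r^3)/(1−r)
        = 3.782 × 0.3836 × (1 − 0.05645) / (1 − 0.3836) = 2.221 mg/L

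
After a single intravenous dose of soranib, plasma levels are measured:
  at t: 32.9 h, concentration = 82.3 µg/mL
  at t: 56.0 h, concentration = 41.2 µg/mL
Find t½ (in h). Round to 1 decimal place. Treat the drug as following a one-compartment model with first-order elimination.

23.1 h

k = ln(C₁/C₂) / (t₂ − t₁) = ln(82.3/41.2) / (56.0 − 32.9)
  = 0.6919 / 23.10 = 0.02995 h⁻¹
t½ = ln2 / k = 0.693147 / 0.02995 = 23.14 h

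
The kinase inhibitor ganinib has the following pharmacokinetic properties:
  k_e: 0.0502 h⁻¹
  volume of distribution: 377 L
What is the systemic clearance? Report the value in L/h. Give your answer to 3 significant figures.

18.9 L/h

CL = k × Vd = 0.0502 × 377 = 18.93 L/h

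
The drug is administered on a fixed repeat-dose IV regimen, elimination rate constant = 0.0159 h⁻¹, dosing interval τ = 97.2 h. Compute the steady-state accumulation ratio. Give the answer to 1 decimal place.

1.3

e^(−kτ) = e^(−0.01590 × 97.2) = 0.2132
Accumulation ratio R = 1 / (1 − e^(−kτ)) = 1 / (1 − 0.2132) = 1.271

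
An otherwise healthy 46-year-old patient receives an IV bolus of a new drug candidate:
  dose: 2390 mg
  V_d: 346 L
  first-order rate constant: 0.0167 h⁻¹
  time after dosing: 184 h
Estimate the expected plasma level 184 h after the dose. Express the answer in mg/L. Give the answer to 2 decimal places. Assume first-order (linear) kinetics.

C₀ = Dose / Vd = 2390 / 346 = 6.908 mg/L
C = C₀ · e^(−k·t) = 6.908 × e^(−0.01670 × 184)
  = 6.908 × 0.04629 = 0.3198 mg/L

0.32 mg/L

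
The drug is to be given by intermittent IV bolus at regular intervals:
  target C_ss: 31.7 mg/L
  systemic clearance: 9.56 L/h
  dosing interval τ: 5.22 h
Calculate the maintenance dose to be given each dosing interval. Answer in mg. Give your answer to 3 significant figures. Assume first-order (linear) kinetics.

1580 mg

At steady state, Dose/τ = Css × CL.
Dose = Css × CL × τ = 31.7 × 9.560 × 5.22 = 1582 mg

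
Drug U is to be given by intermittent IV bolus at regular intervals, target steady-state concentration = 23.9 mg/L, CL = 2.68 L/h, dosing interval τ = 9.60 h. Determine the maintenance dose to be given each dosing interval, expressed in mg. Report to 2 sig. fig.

At steady state, Dose/τ = Css × CL.
Dose = Css × CL × τ = 23.9 × 2.680 × 9.60 = 614.9 mg

610 mg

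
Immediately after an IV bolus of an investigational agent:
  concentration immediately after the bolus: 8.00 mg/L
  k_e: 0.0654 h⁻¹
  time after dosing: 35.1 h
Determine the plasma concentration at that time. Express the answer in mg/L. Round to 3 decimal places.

C = C₀ · e^(−k·t) = 8.000 × e^(−0.06540 × 35.1)
  = 8.000 × 0.1007 = 0.8056 mg/L

0.806 mg/L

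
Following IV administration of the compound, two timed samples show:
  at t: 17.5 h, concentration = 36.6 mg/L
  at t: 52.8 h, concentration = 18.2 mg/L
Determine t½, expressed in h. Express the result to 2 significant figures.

k = ln(C₁/C₂) / (t₂ − t₁) = ln(36.6/18.2) / (52.8 − 17.5)
  = 0.6986 / 35.30 = 0.01979 h⁻¹
t½ = ln2 / k = 0.693147 / 0.01979 = 35.03 h

35 h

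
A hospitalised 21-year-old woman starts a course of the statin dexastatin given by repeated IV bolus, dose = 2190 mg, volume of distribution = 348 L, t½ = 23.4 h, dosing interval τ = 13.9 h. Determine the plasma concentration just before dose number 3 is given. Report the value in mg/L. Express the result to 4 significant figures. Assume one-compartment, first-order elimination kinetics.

C₀ per dose = Dose / Vd = 2190 / 348 = 6.293 mg/L
k = ln2 / t½ = 0.693147 / 23.4 = 0.02962 h⁻¹
Fraction remaining after one interval: r = e^(−kτ) = e^(−0.02962 × 13.9) = 0.6625
Before dose 3, 2 doses have been given (aged 1τ, 2τ).
C_trough = C₀ × (r + r²) = 6.293 × (0.6625 + 0.4389) = 6.931 mg/L

6.931 mg/L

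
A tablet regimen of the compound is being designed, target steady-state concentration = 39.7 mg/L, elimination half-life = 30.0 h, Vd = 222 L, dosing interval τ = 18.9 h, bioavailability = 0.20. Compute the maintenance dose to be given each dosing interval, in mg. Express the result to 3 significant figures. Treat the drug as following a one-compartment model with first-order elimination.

k = ln2 / t½ = 0.693147 / 30.0 = 0.02310 h⁻¹
CL = k × Vd = 0.02310 × 222 = 5.128 L/h
At steady state, F × (Dose/τ) = Css × CL.
Dose = Css × CL × τ / F = 39.7 × 5.128 × 18.9 / 0.20 = 19240 mg

19200 mg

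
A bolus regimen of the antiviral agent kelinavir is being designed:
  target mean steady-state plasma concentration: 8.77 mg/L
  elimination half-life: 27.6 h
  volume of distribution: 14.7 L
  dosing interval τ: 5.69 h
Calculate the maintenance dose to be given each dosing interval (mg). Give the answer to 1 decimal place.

k = ln2 / t½ = 0.693147 / 27.6 = 0.02511 h⁻¹
CL = k × Vd = 0.02511 × 14.7 = 0.3691 L/h
At steady state, Dose/τ = Css × CL.
Dose = Css × CL × τ = 8.77 × 0.3691 × 5.69 = 18.42 mg

18.4 mg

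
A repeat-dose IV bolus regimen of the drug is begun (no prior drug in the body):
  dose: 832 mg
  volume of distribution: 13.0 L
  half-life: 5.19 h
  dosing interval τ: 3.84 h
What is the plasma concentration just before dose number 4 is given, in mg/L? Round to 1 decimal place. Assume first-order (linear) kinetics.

C₀ per dose = Dose / Vd = 832 / 13.0 = 64.00 mg/L
k = ln2 / t½ = 0.693147 / 5.19 = 0.1336 h⁻¹
Fraction remaining after one interval: r = e^(−kτ) = e^(−0.1336 × 3.84) = 0.5987
Before dose 4, 3 doses have been given (aged 1τ, 2τ, 3τ).
C_trough = C₀ × (r + r² + … + r^3) = C₀ × r(1−r^3)/(1−r)
        = 64.00 × 0.5987 × (1 − 0.2146) / (1 − 0.5987) = 74.99 mg/L

75.0 mg/L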